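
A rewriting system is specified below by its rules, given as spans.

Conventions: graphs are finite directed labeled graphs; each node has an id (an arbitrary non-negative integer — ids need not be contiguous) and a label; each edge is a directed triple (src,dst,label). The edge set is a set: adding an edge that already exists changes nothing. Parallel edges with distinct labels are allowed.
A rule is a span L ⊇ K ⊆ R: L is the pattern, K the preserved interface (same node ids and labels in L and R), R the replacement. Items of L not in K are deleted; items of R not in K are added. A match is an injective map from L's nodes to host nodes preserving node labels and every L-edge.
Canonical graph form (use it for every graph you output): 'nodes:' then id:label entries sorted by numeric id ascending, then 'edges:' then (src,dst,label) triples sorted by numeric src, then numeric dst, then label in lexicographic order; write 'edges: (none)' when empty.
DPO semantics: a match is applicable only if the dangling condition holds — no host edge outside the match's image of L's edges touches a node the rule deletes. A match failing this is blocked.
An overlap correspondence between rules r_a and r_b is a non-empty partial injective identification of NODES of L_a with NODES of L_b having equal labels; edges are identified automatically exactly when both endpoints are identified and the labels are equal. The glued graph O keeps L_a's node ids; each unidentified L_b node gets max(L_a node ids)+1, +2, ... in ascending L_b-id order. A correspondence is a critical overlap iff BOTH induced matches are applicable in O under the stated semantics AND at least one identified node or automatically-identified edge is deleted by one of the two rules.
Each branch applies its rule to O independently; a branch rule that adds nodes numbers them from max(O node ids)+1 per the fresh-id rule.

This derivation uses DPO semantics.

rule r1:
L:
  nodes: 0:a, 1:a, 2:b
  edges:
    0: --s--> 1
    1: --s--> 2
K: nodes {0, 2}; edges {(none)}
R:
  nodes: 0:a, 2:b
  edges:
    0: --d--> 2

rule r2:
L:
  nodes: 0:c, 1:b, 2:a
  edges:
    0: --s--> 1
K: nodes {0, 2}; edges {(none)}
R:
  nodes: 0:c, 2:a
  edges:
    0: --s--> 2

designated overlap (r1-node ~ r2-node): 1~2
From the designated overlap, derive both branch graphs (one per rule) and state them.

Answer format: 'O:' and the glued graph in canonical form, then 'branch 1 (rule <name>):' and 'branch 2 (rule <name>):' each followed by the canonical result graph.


O:
nodes: 0:a, 1:a, 2:b, 3:c, 4:b
edges: (0,1,s); (1,2,s); (3,4,s)
branch 1 (rule r1):
nodes: 0:a, 2:b, 3:c, 4:b
edges: (0,2,d); (3,4,s)
branch 2 (rule r2):
nodes: 0:a, 1:a, 2:b, 3:c
edges: (0,1,s); (1,2,s); (3,1,s)


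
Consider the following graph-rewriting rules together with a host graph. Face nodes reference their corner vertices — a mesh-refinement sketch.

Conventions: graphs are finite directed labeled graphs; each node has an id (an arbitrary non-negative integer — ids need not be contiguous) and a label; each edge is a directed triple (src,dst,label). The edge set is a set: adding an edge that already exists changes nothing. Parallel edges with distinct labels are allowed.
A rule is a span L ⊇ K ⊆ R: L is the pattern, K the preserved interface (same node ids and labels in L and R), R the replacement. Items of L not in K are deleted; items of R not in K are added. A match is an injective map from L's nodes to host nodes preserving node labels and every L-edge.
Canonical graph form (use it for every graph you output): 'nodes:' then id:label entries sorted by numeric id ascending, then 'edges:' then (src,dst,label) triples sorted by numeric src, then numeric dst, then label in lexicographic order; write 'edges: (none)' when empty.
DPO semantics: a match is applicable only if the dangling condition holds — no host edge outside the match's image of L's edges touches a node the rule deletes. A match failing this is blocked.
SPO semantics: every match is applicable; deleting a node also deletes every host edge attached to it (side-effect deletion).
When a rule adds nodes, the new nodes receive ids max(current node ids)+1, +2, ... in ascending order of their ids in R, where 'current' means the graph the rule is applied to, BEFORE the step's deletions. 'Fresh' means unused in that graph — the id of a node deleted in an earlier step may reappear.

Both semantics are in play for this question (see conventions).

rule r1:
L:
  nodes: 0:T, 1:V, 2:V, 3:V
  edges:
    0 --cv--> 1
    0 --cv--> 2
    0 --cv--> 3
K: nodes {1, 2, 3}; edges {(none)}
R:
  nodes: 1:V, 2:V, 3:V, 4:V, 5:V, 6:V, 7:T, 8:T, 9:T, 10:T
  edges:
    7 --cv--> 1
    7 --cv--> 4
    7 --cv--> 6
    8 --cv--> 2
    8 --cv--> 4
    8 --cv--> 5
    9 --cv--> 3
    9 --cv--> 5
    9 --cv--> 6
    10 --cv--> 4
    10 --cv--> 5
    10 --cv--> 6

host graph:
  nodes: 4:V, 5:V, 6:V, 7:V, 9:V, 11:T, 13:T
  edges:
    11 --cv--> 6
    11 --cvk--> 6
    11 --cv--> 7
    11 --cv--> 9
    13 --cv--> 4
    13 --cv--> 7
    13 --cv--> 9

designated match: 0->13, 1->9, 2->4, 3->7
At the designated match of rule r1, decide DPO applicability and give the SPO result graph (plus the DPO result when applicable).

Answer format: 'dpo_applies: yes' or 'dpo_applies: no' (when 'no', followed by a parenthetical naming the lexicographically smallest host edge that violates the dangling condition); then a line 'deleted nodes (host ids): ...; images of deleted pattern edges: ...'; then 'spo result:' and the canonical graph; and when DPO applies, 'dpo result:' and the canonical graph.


dpo_applies: yes
deleted nodes (host ids): 13; images of deleted pattern edges: (13,4,cv); (13,7,cv); (13,9,cv)
spo result:
nodes: 4:V, 5:V, 6:V, 7:V, 9:V, 11:T, 14:V, 15:V, 16:V, 17:T, 18:T, 19:T, 20:T
edges: (11,6,cv); (11,6,cvk); (11,7,cv); (11,9,cv); (17,9,cv); (17,14,cv); (17,16,cv); (18,4,cv); (18,14,cv); (18,15,cv); (19,7,cv); (19,15,cv); (19,16,cv); (20,14,cv); (20,15,cv); (20,16,cv)
dpo result:
nodes: 4:V, 5:V, 6:V, 7:V, 9:V, 11:T, 14:V, 15:V, 16:V, 17:T, 18:T, 19:T, 20:T
edges: (11,6,cv); (11,6,cvk); (11,7,cv); (11,9,cv); (17,9,cv); (17,14,cv); (17,16,cv); (18,4,cv); (18,14,cv); (18,15,cv); (19,7,cv); (19,15,cv); (19,16,cv); (20,14,cv); (20,15,cv); (20,16,cv)


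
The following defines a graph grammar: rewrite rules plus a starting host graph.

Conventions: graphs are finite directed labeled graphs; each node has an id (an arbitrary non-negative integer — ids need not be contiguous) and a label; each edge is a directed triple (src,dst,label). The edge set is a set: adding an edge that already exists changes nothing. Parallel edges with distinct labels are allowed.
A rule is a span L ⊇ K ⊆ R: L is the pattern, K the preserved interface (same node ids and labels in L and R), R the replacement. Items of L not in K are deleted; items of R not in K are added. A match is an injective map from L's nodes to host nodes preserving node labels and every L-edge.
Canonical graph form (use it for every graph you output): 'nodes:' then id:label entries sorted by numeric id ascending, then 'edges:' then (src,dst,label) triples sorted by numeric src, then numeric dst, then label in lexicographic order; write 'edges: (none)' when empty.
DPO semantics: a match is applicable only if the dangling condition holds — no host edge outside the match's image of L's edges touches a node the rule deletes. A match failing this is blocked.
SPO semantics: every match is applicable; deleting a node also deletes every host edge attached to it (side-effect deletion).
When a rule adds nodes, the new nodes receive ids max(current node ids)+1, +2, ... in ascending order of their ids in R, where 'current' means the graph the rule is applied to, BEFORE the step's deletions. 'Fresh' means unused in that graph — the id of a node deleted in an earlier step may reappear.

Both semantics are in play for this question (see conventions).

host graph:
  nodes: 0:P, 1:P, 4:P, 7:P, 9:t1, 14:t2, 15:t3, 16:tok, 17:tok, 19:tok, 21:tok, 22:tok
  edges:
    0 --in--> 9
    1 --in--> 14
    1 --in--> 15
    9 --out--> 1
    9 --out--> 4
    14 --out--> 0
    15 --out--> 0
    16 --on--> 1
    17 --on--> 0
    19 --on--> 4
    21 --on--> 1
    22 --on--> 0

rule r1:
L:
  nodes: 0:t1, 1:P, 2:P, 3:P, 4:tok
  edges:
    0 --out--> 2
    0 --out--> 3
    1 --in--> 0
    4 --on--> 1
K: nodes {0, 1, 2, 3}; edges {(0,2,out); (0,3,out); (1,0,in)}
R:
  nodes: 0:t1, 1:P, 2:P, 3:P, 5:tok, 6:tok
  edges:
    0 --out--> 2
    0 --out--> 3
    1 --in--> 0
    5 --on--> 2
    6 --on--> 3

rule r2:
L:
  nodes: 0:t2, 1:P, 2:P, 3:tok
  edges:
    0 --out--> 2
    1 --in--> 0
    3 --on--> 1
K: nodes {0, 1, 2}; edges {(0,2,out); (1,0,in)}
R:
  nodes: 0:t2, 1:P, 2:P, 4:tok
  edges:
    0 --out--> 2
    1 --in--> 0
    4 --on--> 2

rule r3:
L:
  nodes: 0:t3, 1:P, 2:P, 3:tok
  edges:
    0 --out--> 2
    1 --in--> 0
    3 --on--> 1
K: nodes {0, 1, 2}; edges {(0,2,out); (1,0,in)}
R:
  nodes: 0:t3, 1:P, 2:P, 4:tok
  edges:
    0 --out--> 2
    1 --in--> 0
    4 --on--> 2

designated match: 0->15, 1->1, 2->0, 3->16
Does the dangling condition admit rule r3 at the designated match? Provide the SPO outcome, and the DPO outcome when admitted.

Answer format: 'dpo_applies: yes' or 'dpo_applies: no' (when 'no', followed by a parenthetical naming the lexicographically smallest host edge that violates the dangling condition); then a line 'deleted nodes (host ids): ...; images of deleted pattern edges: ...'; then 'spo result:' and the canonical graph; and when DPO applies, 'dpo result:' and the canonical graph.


dpo_applies: yes
deleted nodes (host ids): 16; images of deleted pattern edges: (16,1,on)
spo result:
nodes: 0:P, 1:P, 4:P, 7:P, 9:t1, 14:t2, 15:t3, 17:tok, 19:tok, 21:tok, 22:tok, 23:tok
edges: (0,9,in); (1,14,in); (1,15,in); (9,1,out); (9,4,out); (14,0,out); (15,0,out); (17,0,on); (19,4,on); (21,1,on); (22,0,on); (23,0,on)
dpo result:
nodes: 0:P, 1:P, 4:P, 7:P, 9:t1, 14:t2, 15:t3, 17:tok, 19:tok, 21:tok, 22:tok, 23:tok
edges: (0,9,in); (1,14,in); (1,15,in); (9,1,out); (9,4,out); (14,0,out); (15,0,out); (17,0,on); (19,4,on); (21,1,on); (22,0,on); (23,0,on)


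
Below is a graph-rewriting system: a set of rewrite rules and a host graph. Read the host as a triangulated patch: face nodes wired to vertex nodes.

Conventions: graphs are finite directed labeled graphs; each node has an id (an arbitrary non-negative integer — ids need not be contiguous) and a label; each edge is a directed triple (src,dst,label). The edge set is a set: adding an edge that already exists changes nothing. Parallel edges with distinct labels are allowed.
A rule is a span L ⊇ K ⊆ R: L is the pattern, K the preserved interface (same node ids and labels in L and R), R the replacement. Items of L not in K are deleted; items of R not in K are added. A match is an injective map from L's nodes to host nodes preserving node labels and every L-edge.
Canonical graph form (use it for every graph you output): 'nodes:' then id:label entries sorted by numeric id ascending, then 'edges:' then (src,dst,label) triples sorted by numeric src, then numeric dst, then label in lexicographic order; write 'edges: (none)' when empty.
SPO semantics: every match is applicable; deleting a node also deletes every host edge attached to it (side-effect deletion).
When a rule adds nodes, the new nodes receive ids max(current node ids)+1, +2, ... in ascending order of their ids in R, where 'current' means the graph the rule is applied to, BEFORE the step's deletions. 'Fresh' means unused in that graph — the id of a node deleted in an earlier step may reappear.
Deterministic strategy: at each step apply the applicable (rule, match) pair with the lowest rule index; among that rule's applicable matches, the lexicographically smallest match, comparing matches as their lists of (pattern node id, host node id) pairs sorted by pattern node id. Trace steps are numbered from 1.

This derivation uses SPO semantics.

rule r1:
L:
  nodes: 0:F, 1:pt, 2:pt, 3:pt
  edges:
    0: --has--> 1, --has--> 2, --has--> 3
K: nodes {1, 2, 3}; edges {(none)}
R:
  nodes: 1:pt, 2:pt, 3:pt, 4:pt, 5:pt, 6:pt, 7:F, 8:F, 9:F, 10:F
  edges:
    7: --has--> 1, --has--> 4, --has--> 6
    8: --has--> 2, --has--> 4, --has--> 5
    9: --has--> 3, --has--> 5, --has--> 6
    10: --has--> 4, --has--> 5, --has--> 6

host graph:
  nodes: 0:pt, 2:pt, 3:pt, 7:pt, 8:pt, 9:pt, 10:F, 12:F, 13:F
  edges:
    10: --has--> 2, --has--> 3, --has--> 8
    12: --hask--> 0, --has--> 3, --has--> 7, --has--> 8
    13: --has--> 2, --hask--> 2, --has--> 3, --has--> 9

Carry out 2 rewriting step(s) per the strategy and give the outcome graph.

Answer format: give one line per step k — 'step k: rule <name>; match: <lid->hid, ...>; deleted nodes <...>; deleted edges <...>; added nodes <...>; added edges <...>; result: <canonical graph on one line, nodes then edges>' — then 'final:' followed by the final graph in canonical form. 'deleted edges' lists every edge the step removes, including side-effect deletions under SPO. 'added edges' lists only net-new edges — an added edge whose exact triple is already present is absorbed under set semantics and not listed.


step 1: rule r1; match: 0->10, 1->2, 2->3, 3->8; deleted nodes 10; deleted edges (10,2,has); (10,3,has); (10,8,has); added nodes 14, 15, 16, 17, 18, 19, 20; added edges (17,2,has); (17,14,has); (17,16,has); (18,3,has); (18,14,has); (18,15,has); (19,8,has); (19,15,has); (19,16,has); (20,14,has); (20,15,has); (20,16,has); result: nodes: 0:pt, 2:pt, 3:pt, 7:pt, 8:pt, 9:pt, 12:F, 13:F, 14:pt, 15:pt, 16:pt, 17:F, 18:F, 19:F, 20:F edges: (12,0,hask); (12,3,has); (12,7,has); (12,8,has); (13,2,has); (13,2,hask); (13,3,has); (13,9,has); (17,2,has); (17,14,has); (17,16,has); (18,3,has); (18,14,has); (18,15,has); (19,8,has); (19,15,has); (19,16,has); (20,14,has); (20,15,has); (20,16,has)
step 2: rule r1; match: 0->12, 1->3, 2->7, 3->8; deleted nodes 12; deleted edges (12,0,hask); (12,3,has); (12,7,has); (12,8,has); added nodes 21, 22, 23, 24, 25, 26, 27; added edges (24,3,has); (24,21,has); (24,23,has); (25,7,has); (25,21,has); (25,22,has); (26,8,has); (26,22,has); (26,23,has); (27,21,has); (27,22,has); (27,23,has); result: nodes: 0:pt, 2:pt, 3:pt, 7:pt, 8:pt, 9:pt, 13:F, 14:pt, 15:pt, 16:pt, 17:F, 18:F, 19:F, 20:F, 21:pt, 22:pt, 23:pt, 24:F, 25:F, 26:F, 27:F edges: (13,2,has); (13,2,hask); (13,3,has); (13,9,has); (17,2,has); (17,14,has); (17,16,has); (18,3,has); (18,14,has); (18,15,has); (19,8,has); (19,15,has); (19,16,has); (20,14,has); (20,15,has); (20,16,has); (24,3,has); (24,21,has); (24,23,has); (25,7,has); (25,21,has); (25,22,has); (26,8,has); (26,22,has); (26,23,has); (27,21,has); (27,22,has); (27,23,has)
final:
nodes: 0:pt, 2:pt, 3:pt, 7:pt, 8:pt, 9:pt, 13:F, 14:pt, 15:pt, 16:pt, 17:F, 18:F, 19:F, 20:F, 21:pt, 22:pt, 23:pt, 24:F, 25:F, 26:F, 27:F
edges: (13,2,has); (13,2,hask); (13,3,has); (13,9,has); (17,2,has); (17,14,has); (17,16,has); (18,3,has); (18,14,has); (18,15,has); (19,8,has); (19,15,has); (19,16,has); (20,14,has); (20,15,has); (20,16,has); (24,3,has); (24,21,has); (24,23,has); (25,7,has); (25,21,has); (25,22,has); (26,8,has); (26,22,has); (26,23,has); (27,21,has); (27,22,has); (27,23,has)


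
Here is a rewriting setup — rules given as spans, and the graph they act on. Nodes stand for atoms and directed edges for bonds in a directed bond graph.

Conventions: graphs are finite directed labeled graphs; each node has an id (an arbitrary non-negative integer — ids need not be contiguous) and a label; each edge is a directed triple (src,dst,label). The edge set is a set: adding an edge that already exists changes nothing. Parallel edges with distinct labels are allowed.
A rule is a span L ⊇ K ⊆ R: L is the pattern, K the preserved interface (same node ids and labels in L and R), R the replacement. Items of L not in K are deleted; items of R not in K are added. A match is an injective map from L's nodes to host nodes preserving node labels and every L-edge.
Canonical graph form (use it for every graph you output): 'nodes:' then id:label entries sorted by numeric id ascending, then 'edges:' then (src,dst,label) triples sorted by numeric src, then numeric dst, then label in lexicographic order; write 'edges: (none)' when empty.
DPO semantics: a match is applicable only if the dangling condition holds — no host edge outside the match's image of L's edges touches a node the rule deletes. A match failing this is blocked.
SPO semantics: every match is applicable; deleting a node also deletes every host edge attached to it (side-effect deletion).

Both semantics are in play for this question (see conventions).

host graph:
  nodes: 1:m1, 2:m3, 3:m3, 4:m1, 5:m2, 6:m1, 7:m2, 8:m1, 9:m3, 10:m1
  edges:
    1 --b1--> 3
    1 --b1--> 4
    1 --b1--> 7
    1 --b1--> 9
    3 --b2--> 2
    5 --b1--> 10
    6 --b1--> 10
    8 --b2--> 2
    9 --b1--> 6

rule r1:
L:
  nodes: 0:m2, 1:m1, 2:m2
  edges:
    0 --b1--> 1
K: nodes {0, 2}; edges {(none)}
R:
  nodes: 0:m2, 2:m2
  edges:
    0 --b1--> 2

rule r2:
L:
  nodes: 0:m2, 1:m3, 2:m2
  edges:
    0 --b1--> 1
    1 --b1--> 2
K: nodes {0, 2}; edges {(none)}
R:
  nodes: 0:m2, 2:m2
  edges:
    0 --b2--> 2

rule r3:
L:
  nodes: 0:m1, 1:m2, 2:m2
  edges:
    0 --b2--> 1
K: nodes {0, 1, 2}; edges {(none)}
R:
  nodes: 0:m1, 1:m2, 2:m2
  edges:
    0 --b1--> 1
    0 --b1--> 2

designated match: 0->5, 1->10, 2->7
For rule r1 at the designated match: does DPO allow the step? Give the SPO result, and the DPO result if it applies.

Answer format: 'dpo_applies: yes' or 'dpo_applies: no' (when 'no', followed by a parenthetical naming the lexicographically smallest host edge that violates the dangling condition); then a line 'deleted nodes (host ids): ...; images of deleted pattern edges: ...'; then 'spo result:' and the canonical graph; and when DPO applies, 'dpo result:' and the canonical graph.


dpo_applies: no
(the rule deletes node 10, which keeps host edge (6,10,b1) outside the match image — the dangling condition fails, DPO blocks; SPO proceeds and side-deletes such edges)
deleted nodes (host ids): 10; images of deleted pattern edges: (5,10,b1)
spo result:
nodes: 1:m1, 2:m3, 3:m3, 4:m1, 5:m2, 6:m1, 7:m2, 8:m1, 9:m3
edges: (1,3,b1); (1,4,b1); (1,7,b1); (1,9,b1); (3,2,b2); (5,7,b1); (8,2,b2); (9,6,b1)


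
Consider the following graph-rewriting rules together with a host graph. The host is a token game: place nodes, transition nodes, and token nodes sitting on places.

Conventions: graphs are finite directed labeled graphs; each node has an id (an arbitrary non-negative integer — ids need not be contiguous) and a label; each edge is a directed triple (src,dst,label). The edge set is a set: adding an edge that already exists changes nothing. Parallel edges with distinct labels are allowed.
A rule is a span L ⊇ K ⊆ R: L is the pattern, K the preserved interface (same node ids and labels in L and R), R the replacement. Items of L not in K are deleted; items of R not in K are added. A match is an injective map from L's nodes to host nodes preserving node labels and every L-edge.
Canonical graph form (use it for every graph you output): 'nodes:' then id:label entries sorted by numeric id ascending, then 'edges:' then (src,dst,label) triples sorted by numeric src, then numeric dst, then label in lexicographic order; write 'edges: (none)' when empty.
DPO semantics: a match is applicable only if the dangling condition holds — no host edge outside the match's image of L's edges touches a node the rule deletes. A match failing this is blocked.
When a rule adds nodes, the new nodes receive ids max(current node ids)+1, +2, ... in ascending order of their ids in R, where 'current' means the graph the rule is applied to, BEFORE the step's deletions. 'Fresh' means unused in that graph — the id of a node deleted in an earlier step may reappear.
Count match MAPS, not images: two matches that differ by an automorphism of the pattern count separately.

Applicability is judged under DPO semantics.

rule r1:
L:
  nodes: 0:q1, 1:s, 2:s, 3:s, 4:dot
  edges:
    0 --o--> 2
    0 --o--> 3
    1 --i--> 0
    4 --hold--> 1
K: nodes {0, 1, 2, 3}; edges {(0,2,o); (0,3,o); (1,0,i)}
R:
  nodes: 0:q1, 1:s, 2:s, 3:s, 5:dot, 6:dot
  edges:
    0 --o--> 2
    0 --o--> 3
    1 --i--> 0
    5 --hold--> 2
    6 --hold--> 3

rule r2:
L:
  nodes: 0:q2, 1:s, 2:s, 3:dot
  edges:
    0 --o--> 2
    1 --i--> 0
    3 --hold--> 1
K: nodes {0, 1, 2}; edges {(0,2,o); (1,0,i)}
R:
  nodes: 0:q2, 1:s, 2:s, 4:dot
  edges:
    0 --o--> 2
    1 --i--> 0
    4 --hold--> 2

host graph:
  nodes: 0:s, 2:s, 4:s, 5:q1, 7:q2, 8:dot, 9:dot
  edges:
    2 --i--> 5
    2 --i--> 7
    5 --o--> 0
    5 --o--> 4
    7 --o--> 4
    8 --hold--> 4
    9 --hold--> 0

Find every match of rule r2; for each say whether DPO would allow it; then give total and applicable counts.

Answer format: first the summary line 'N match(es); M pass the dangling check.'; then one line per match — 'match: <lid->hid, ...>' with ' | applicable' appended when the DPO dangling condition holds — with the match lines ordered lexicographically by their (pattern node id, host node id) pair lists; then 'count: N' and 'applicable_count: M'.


0 match(es); 0 pass the dangling check.
count: 0
applicable_count: 0


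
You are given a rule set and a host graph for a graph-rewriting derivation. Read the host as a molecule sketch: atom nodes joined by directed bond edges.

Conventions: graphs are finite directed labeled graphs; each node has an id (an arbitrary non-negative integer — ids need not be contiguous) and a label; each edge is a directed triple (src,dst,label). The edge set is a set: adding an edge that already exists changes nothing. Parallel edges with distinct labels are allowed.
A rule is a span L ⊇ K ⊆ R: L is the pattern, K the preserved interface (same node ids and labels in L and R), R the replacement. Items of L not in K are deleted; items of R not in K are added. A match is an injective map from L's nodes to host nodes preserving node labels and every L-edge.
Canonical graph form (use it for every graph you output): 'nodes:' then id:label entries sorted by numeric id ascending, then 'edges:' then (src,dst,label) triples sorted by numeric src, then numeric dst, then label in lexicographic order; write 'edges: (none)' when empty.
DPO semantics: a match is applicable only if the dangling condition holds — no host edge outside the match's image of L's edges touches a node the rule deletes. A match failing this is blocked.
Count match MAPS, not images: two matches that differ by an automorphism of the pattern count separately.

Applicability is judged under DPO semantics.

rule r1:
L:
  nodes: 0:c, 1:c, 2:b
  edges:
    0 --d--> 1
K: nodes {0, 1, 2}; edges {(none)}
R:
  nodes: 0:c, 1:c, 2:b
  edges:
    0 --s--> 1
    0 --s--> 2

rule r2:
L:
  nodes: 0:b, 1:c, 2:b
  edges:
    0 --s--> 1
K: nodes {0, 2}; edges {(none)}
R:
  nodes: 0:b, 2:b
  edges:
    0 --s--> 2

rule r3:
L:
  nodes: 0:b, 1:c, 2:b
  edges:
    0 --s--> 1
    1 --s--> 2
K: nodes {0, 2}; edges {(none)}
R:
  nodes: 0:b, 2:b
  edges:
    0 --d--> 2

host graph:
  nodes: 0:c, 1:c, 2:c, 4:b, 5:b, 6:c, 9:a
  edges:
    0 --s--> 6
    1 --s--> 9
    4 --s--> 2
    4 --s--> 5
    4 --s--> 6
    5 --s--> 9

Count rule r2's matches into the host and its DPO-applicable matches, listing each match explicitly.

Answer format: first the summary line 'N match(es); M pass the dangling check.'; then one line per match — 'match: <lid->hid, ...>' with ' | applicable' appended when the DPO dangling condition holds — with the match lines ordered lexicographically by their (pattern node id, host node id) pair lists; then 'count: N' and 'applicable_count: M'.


2 match(es); 1 pass the dangling check.
match: 0->4, 1->2, 2->5 | applicable
match: 0->4, 1->6, 2->5
count: 2
applicable_count: 1


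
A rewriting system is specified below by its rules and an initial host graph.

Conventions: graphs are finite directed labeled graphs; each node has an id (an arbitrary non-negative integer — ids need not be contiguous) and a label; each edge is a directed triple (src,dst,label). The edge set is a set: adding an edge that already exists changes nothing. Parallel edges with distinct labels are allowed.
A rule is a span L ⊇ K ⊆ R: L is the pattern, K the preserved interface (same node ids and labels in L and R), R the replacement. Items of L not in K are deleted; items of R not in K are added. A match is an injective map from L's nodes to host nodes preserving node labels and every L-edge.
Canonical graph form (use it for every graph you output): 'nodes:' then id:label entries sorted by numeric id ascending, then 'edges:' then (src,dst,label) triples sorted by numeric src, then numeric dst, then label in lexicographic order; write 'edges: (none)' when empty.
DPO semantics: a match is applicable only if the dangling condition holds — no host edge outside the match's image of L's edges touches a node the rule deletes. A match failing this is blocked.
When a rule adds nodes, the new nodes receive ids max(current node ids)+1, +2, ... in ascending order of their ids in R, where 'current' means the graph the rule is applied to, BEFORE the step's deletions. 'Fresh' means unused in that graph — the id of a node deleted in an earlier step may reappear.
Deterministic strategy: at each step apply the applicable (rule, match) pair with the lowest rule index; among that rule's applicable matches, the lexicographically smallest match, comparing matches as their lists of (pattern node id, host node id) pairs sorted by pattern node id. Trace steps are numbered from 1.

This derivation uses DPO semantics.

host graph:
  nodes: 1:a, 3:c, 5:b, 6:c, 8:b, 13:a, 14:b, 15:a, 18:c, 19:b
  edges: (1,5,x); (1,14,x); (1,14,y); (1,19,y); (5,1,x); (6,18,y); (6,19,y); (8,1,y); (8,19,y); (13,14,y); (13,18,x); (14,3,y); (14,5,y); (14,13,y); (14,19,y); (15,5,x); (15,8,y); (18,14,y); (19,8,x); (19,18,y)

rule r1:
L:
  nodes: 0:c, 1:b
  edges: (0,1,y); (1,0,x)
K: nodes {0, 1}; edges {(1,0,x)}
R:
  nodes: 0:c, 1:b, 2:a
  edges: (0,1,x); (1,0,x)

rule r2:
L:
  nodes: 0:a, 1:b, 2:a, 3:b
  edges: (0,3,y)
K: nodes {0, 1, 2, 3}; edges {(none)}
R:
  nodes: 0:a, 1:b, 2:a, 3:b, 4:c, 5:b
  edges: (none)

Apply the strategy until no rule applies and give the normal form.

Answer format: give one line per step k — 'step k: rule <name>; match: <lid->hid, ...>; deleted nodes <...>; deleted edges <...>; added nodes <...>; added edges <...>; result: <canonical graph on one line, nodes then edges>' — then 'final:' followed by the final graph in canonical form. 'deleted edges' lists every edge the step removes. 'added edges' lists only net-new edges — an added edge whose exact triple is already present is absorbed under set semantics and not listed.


step 1: rule r2; match: 0->1, 1->5, 2->13, 3->14; deleted nodes (none); deleted edges (1,14,y); added nodes 20, 21; added edges (none); result: nodes: 1:a, 3:c, 5:b, 6:c, 8:b, 13:a, 14:b, 15:a, 18:c, 19:b, 20:c, 21:b edges: (1,5,x); (1,14,x); (1,19,y); (5,1,x); (6,18,y); (6,19,y); (8,1,y); (8,19,y); (13,14,y); (13,18,x); (14,3,y); (14,5,y); (14,13,y); (14,19,y); (15,5,x); (15,8,y); (18,14,y); (19,8,x); (19,18,y)
step 2: rule r2; match: 0->1, 1->5, 2->13, 3->19; deleted nodes (none); deleted edges (1,19,y); added nodes 22, 23; added edges (none); result: nodes: 1:a, 3:c, 5:b, 6:c, 8:b, 13:a, 14:b, 15:a, 18:c, 19:b, 20:c, 21:b, 22:c, 23:b edges: (1,5,x); (1,14,x); (5,1,x); (6,18,y); (6,19,y); (8,1,y); (8,19,y); (13,14,y); (13,18,x); (14,3,y); (14,5,y); (14,13,y); (14,19,y); (15,5,x); (15,8,y); (18,14,y); (19,8,x); (19,18,y)
step 3: rule r2; match: 0->13, 1->5, 2->1, 3->14; deleted nodes (none); deleted edges (13,14,y); added nodes 24, 25; added edges (none); result: nodes: 1:a, 3:c, 5:b, 6:c, 8:b, 13:a, 14:b, 15:a, 18:c, 19:b, 20:c, 21:b, 22:c, 23:b, 24:c, 25:b edges: (1,5,x); (1,14,x); (5,1,x); (6,18,y); (6,19,y); (8,1,y); (8,19,y); (13,18,x); (14,3,y); (14,5,y); (14,13,y); (14,19,y); (15,5,x); (15,8,y); (18,14,y); (19,8,x); (19,18,y)
step 4: rule r2; match: 0->15, 1->5, 2->1, 3->8; deleted nodes (none); deleted edges (15,8,y); added nodes 26, 27; added edges (none); result: nodes: 1:a, 3:c, 5:b, 6:c, 8:b, 13:a, 14:b, 15:a, 18:c, 19:b, 20:c, 21:b, 22:c, 23:b, 24:c, 25:b, 26:c, 27:b edges: (1,5,x); (1,14,x); (5,1,x); (6,18,y); (6,19,y); (8,1,y); (8,19,y); (13,18,x); (14,3,y); (14,5,y); (14,13,y); (14,19,y); (15,5,x); (18,14,y); (19,8,x); (19,18,y)
final:
nodes: 1:a, 3:c, 5:b, 6:c, 8:b, 13:a, 14:b, 15:a, 18:c, 19:b, 20:c, 21:b, 22:c, 23:b, 24:c, 25:b, 26:c, 27:b
edges: (1,5,x); (1,14,x); (5,1,x); (6,18,y); (6,19,y); (8,1,y); (8,19,y); (13,18,x); (14,3,y); (14,5,y); (14,13,y); (14,19,y); (15,5,x); (18,14,y); (19,8,x); (19,18,y)


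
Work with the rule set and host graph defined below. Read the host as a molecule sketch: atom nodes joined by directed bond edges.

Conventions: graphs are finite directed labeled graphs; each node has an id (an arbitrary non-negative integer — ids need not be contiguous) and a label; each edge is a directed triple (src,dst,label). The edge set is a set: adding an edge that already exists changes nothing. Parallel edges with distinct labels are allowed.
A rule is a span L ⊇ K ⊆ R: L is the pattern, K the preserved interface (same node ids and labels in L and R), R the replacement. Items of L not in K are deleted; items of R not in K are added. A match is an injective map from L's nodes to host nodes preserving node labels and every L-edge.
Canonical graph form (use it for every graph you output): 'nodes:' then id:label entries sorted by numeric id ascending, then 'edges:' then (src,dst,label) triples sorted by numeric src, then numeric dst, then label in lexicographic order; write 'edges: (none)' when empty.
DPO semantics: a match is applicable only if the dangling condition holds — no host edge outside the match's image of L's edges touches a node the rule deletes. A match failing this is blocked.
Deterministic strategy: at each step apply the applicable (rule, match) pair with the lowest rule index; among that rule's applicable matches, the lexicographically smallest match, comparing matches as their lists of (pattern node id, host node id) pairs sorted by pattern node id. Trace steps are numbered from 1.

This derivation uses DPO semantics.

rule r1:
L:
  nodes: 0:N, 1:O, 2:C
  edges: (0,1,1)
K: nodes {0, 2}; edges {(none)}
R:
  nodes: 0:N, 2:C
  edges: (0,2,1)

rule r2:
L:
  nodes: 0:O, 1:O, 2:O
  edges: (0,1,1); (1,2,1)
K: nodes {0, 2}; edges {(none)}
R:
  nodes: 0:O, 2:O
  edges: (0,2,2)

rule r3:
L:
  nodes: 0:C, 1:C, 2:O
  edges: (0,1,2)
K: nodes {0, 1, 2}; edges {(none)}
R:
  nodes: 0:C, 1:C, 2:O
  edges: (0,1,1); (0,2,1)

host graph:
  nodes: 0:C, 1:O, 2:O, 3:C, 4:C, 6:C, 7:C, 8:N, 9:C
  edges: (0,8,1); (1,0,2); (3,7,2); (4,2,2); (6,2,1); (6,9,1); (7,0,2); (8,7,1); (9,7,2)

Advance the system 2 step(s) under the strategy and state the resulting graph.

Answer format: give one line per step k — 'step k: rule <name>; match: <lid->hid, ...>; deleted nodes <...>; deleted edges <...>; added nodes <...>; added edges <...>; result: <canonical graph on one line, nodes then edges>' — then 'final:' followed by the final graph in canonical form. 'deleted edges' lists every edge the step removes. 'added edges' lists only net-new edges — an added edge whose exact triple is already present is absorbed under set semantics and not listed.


step 1: rule r3; match: 0->3, 1->7, 2->1; deleted nodes (none); deleted edges (3,7,2); added nodes (none); added edges (3,1,1); (3,7,1); result: nodes: 0:C, 1:O, 2:O, 3:C, 4:C, 6:C, 7:C, 8:N, 9:C edges: (0,8,1); (1,0,2); (3,1,1); (3,7,1); (4,2,2); (6,2,1); (6,9,1); (7,0,2); (8,7,1); (9,7,2)
step 2: rule r3; match: 0->7, 1->0, 2->1; deleted nodes (none); deleted edges (7,0,2); added nodes (none); added edges (7,0,1); (7,1,1); result: nodes: 0:C, 1:O, 2:O, 3:C, 4:C, 6:C, 7:C, 8:N, 9:C edges: (0,8,1); (1,0,2); (3,1,1); (3,7,1); (4,2,2); (6,2,1); (6,9,1); (7,0,1); (7,1,1); (8,7,1); (9,7,2)
final:
nodes: 0:C, 1:O, 2:O, 3:C, 4:C, 6:C, 7:C, 8:N, 9:C
edges: (0,8,1); (1,0,2); (3,1,1); (3,7,1); (4,2,2); (6,2,1); (6,9,1); (7,0,1); (7,1,1); (8,7,1); (9,7,2)


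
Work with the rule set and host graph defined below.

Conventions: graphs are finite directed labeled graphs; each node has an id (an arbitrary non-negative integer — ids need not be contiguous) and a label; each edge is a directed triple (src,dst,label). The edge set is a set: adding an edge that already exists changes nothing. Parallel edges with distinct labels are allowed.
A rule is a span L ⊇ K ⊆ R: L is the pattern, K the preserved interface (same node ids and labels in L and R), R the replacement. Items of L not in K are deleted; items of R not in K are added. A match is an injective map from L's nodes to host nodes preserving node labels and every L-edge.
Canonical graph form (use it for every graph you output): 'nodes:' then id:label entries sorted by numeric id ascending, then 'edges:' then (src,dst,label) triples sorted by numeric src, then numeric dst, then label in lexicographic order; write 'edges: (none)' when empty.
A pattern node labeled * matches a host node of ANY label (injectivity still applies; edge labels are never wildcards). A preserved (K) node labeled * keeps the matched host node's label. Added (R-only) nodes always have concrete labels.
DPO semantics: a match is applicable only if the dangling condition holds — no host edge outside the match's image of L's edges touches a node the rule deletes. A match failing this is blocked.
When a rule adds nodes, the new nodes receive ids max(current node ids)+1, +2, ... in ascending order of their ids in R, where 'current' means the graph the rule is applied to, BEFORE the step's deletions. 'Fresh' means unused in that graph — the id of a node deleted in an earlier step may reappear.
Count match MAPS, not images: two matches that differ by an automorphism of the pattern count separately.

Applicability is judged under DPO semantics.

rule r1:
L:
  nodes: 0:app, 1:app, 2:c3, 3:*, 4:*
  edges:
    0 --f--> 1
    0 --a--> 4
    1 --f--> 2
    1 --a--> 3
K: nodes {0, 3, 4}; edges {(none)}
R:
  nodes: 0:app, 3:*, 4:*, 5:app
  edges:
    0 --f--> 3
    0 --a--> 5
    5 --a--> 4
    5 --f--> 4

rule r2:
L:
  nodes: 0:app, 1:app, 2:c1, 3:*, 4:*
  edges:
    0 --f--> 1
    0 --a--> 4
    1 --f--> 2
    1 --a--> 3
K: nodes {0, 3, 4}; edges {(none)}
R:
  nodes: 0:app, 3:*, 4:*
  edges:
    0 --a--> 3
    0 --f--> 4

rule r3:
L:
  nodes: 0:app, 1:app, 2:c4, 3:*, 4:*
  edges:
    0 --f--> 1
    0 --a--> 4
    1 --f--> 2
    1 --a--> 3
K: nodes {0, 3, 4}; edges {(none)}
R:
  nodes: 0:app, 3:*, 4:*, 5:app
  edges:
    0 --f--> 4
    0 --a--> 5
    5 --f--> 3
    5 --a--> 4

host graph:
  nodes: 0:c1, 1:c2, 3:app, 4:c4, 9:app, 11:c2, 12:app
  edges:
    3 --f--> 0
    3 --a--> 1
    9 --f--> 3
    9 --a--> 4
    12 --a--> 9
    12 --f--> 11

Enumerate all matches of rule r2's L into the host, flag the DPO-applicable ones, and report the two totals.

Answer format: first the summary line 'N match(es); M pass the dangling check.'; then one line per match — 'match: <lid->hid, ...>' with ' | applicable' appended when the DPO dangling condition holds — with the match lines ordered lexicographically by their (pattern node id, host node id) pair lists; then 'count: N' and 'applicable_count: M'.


1 match(es); 1 pass the dangling check.
match: 0->9, 1->3, 2->0, 3->1, 4->4 | applicable
count: 1
applicable_count: 1


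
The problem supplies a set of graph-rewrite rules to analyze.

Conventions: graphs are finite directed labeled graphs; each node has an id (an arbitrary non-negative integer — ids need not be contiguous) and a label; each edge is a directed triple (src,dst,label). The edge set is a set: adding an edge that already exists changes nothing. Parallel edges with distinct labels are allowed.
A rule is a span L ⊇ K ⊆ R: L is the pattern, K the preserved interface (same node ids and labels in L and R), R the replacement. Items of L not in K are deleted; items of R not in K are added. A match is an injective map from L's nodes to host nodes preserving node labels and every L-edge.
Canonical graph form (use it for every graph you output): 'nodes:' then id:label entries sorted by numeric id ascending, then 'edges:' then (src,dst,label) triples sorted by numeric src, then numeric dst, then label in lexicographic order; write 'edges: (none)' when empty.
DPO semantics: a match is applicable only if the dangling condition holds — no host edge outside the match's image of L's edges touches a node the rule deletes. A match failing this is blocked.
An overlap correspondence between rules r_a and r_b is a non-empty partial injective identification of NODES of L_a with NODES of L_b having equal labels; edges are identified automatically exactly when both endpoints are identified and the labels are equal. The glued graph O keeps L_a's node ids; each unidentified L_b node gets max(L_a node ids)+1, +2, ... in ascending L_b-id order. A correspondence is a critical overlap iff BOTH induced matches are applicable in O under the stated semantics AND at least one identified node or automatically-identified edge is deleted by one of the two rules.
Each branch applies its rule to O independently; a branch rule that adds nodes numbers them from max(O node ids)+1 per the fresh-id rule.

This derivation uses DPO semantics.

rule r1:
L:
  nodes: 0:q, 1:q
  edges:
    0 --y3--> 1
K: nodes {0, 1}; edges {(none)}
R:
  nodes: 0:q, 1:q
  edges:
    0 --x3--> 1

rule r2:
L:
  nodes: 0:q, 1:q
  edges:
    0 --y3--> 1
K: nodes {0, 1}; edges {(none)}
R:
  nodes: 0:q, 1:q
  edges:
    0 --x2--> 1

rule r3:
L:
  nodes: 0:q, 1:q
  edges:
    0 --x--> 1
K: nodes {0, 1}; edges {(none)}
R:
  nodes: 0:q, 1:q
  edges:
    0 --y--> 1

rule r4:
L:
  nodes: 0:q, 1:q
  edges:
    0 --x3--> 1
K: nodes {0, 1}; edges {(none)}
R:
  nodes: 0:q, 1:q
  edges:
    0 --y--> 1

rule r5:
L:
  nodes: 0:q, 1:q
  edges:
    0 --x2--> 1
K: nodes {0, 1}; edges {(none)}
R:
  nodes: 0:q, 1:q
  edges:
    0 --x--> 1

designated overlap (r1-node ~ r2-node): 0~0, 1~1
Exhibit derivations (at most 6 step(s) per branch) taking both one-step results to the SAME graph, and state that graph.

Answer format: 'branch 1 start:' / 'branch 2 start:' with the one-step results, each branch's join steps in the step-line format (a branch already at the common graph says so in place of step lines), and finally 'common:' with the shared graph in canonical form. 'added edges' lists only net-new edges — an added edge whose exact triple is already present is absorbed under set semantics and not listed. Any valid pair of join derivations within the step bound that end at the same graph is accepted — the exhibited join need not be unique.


branch 1 start:
nodes: 0:q, 1:q
edges: (0,1,x3)
branch 2 start:
nodes: 0:q, 1:q
edges: (0,1,x2)
branch 1 step 1: rule r4; match: 0->0, 1->1; deleted nodes (none); deleted edges (0,1,x3); added nodes (none); added edges (0,1,y); result: nodes: 0:q, 1:q edges: (0,1,y)
branch 2 step 1: rule r5; match: 0->0, 1->1; deleted nodes (none); deleted edges (0,1,x2); added nodes (none); added edges (0,1,x); result: nodes: 0:q, 1:q edges: (0,1,x)
branch 2 step 2: rule r3; match: 0->0, 1->1; deleted nodes (none); deleted edges (0,1,x); added nodes (none); added edges (0,1,y); result: nodes: 0:q, 1:q edges: (0,1,y)
common:
nodes: 0:q, 1:q
edges: (0,1,y)


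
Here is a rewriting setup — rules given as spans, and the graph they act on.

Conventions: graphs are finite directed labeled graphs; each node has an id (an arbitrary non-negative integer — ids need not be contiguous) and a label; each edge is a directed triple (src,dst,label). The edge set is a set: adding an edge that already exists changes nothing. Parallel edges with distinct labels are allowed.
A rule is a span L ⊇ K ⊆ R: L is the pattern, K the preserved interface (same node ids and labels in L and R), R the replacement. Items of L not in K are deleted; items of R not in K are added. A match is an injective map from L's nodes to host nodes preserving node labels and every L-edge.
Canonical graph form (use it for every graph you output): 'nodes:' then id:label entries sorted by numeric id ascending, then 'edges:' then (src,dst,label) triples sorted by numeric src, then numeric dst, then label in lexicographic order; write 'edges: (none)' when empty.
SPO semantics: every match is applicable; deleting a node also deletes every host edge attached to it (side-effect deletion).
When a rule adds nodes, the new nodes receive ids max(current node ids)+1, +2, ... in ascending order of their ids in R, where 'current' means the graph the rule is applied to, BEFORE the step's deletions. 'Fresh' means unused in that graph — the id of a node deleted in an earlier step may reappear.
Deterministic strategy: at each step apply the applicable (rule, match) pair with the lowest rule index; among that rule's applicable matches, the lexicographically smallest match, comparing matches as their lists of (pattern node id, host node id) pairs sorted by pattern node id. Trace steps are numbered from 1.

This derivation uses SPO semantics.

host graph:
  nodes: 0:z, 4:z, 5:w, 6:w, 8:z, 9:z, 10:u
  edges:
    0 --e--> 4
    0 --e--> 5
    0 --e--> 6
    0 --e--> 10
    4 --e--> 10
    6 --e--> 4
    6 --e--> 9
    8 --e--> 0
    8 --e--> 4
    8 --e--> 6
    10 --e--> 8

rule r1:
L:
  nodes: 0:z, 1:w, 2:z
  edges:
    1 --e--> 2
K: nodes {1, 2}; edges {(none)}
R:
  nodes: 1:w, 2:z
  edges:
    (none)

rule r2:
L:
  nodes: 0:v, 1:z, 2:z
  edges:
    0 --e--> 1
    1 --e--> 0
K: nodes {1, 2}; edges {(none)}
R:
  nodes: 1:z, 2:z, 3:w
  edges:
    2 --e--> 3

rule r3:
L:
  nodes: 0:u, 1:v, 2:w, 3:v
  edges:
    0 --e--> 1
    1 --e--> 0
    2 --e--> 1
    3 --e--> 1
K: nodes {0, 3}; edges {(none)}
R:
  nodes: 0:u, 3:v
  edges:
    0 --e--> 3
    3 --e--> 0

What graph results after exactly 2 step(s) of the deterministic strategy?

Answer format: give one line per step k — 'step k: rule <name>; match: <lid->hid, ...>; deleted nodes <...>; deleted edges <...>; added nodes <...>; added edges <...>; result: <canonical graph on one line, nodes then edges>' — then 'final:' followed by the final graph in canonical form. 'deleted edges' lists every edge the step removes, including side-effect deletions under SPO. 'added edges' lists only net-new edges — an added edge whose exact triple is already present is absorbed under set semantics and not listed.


step 1: rule r1; match: 0->0, 1->6, 2->4; deleted nodes 0; deleted edges (0,4,e); (0,5,e); (0,6,e); (0,10,e); (6,4,e); (8,0,e); added nodes (none); added edges (none); result: nodes: 4:z, 5:w, 6:w, 8:z, 9:z, 10:u edges: (4,10,e); (6,9,e); (8,4,e); (8,6,e); (10,8,e)
step 2: rule r1; match: 0->4, 1->6, 2->9; deleted nodes 4; deleted edges (4,10,e); (6,9,e); (8,4,e); added nodes (none); added edges (none); result: nodes: 5:w, 6:w, 8:z, 9:z, 10:u edges: (8,6,e); (10,8,e)
final:
nodes: 5:w, 6:w, 8:z, 9:z, 10:u
edges: (8,6,e); (10,8,e)
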